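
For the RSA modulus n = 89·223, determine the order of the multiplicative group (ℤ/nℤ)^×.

19536

φ(n) = (p − 1)(q − 1) = (89−1)(223−1) = 88·222 = 19536.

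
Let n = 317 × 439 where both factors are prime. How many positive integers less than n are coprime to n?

138408

φ(pq) = (p−1)(q−1) = 316 · 438 = 138408.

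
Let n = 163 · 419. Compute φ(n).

φ(163) = 163 − 1 = 162.
φ(419) = 419 − 1 = 418.
φ(68297) = 162 × 418 = 67716.

67716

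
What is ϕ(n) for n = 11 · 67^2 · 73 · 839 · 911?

2427932707200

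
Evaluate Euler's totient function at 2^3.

4

φ(2^3) = 2^3 − 2^2 = 8 − 4 = 4.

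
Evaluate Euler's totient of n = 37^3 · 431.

φ(37^3) = 37^2·(37−1) = 1369·36 = 49284.
φ(431) = 431 − 1 = 430.
φ(21831443) = 49284 × 430 = 21192120.

21192120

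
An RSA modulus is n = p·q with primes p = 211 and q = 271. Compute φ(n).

56700

For distinct primes, φ(pq) = (p−1)(q−1) = 210 × 270 = 56700.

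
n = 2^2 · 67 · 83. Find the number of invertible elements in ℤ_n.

10824

φ(22244) = 22244 · (1 − 1/2) · (1 − 1/67) · (1 − 1/83)
       = 22244 · 5412/11122 = 10824.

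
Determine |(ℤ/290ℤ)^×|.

112

290 = 2 · 5 · 29.
φ(2) = 2 − 1 = 1.
φ(5) = 5 − 1 = 4.
φ(29) = 29 − 1 = 28.
φ(290) = 1 × 4 × 28 = 112.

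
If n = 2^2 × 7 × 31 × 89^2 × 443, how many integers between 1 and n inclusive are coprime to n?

1246227840

φ(3045814604) = 3045814604 · (1 − 1/2) · (1 − 1/7) · (1 − 1/31) · (1 − 1/89) · (1 − 1/443)
       = 3045814604 · 7001280/17111318 = 1246227840.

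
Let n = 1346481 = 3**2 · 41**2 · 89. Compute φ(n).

φ(1346481) = 1346481 · (1 − 1/3) · (1 − 1/41) · (1 − 1/89)
       = 1346481 · 7040/10947 = 865920.

865920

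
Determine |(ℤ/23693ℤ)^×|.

23693 = 19 · 29 · 43.
φ(19) = 19 − 1 = 18.
φ(29) = 29 − 1 = 28.
φ(43) = 43 − 1 = 42.
φ(23693) = 18 × 28 × 42 = 21168.

21168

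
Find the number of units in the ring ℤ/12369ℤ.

Prime factorization: 12369 = 3 · 7 · 19 · 31.
φ(3) = 3 − 1 = 2.
φ(7) = 7 − 1 = 6.
φ(19) = 19 − 1 = 18.
φ(31) = 31 − 1 = 30.
Since φ is multiplicative, φ(12369) = 2 · 6 · 18 · 30 = 6480.

6480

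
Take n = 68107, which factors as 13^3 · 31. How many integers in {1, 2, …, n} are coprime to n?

φ(68107) = 68107 · (1 − 1/13) · (1 − 1/31)
       = 68107 · 360/403 = 60840.

60840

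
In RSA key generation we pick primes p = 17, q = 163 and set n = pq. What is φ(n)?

φ(2771) = 2771 · (1 − 1/17) · (1 − 1/163)
       = 2771 · 2592/2771 = 2592.

2592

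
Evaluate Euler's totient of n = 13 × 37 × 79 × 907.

30528576

φ(34465093) = 34465093 · (1 − 1/13) · (1 − 1/37) · (1 − 1/79) · (1 − 1/907)
       = 34465093 · 30528576/34465093 = 30528576.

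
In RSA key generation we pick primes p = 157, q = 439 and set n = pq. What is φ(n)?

For distinct primes, φ(pq) = (p−1)(q−1) = 156 × 438 = 68328.

68328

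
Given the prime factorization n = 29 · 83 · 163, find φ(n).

371952

φ(392341) = 392341 · (1 − 1/29) · (1 − 1/83) · (1 − 1/163)
       = 392341 · 371952/392341 = 371952.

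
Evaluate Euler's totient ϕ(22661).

Prime factorization: 22661 = 17 · 31 · 43.
φ(22661) = 22661 · (1 − 1/17) · (1 − 1/31) · (1 − 1/43)
       = 22661 · 20160/22661 = 20160.

20160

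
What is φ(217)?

180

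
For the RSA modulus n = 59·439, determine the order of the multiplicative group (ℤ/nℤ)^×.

25404

For distinct primes, φ(pq) = (p−1)(q−1) = 58 × 438 = 25404.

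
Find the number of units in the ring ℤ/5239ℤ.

Factor 5239: 5239 = 13^2 · 31.
φ(13^2) = 13^2 − 13^1 = 169 − 13 = 156.
φ(31) = 31 − 1 = 30.
φ(5239) = 156 × 30 = 4680.

4680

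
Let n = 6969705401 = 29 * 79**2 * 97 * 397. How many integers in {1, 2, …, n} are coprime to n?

φ(29) = 29 − 1 = 28.
φ(79^2) = 79^2 − 79^1 = 6241 − 79 = 6162.
φ(97) = 97 − 1 = 96.
φ(397) = 397 − 1 = 396.
φ(6969705401) = 28 × 6162 × 96 × 396 = 6559128576.

6559128576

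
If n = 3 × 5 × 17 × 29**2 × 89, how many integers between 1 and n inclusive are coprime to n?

9146368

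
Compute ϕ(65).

48

65 = 5 · 13.
φ(5) = 5 − 1 = 4.
φ(13) = 13 − 1 = 12.
Multiply: 4 · 12 = 48.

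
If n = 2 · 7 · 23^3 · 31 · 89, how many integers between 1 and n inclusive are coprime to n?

φ(2) = 2 − 1 = 1.
φ(7) = 7 − 1 = 6.
φ(23^3) = 23^3 − 23^2 = 12167 − 529 = 11638.
φ(31) = 31 − 1 = 30.
φ(89) = 89 − 1 = 88.
Since φ is multiplicative, φ(469962542) = 1 · 6 · 11638 · 30 · 88 = 184345920.

184345920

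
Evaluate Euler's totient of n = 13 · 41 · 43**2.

φ(13) = 13 − 1 = 12.
φ(41) = 41 − 1 = 40.
φ(43^2) = 43^2 − 43^1 = 1849 − 43 = 1806.
Multiply: 12 · 40 · 1806 = 866880.

866880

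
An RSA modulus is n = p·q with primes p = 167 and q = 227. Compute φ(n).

φ(167) = 167 − 1 = 166.
φ(227) = 227 − 1 = 226.
φ(37909) = 166 × 226 = 37516.

37516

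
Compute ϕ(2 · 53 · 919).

47736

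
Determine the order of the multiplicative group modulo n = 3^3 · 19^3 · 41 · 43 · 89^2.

1538984240640

φ(3^3) = 3^3 − 3^2 = 27 − 9 = 18.
φ(19^3) = 19^2·(19−1) = 361·18 = 6498.
φ(41) = 41 − 1 = 40.
φ(43) = 43 − 1 = 42.
φ(89^2) = 89^1·(89−1) = 89·88 = 7832.
Multiply: 18 · 6498 · 40 · 42 · 7832 = 1538984240640.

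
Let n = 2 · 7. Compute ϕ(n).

6

φ(2) = 2 − 1 = 1.
φ(7) = 7 − 1 = 6.
Since φ is multiplicative, φ(14) = 1 · 6 = 6.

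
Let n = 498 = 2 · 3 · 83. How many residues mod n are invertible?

φ(2) = 2 − 1 = 1.
φ(3) = 3 − 1 = 2.
φ(83) = 83 − 1 = 82.
φ(498) = 1 × 2 × 82 = 164.

164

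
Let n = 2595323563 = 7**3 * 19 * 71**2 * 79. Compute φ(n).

2051496720

φ(7^3) = 7^3 − 7^2 = 343 − 49 = 294.
φ(19) = 19 − 1 = 18.
φ(71^2) = 71^1·(71−1) = 71·70 = 4970.
φ(79) = 79 − 1 = 78.
Since φ is multiplicative, φ(2595323563) = 294 · 18 · 4970 · 78 = 2051496720.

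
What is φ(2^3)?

φ(2^3) = 2^3 − 2^2 = 8 − 4 = 4.

4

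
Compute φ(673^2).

φ(673^2) = 673^1·(673−1) = 673·672 = 452256.

452256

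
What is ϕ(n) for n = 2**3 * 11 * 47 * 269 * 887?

φ(986862008) = 986862008 · (1 − 1/2) · (1 − 1/11) · (1 − 1/47) · (1 − 1/269) · (1 − 1/887)
       = 986862008 · 109226080/246715502 = 436904320.

436904320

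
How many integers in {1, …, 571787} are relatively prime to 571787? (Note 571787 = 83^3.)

φ(571787) = 571787 · (1 − 1/83)
       = 571787 · 82/83 = 564898.

564898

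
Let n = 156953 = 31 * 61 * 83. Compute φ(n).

147600

φ(31) = 31 − 1 = 30.
φ(61) = 61 − 1 = 60.
φ(83) = 83 − 1 = 82.
Since φ is multiplicative, φ(156953) = 30 · 60 · 82 = 147600.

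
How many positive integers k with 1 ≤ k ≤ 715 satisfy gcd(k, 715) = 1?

480

First factor: 715 = 5 * 11 * 13.
φ(5) = 5 − 1 = 4.
φ(11) = 11 − 1 = 10.
φ(13) = 13 − 1 = 12.
φ(715) = 4 × 10 × 12 = 480.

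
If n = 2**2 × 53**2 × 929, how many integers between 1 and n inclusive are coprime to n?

5115136

φ(2^2) = 2^1·(2−1) = 2·1 = 2.
φ(53^2) = 53^1·(53−1) = 53·52 = 2756.
φ(929) = 929 − 1 = 928.
Since φ is multiplicative, φ(10438244) = 2 · 2756 · 928 = 5115136.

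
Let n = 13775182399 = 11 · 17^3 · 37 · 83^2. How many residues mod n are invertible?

φ(11) = 11 − 1 = 10.
φ(17^3) = 17^2·(17−1) = 289·16 = 4624.
φ(37) = 37 − 1 = 36.
φ(83^2) = 83^2 − 83^1 = 6889 − 83 = 6806.
Since φ is multiplicative, φ(13775182399) = 10 · 4624 · 36 · 6806 = 11329539840.

11329539840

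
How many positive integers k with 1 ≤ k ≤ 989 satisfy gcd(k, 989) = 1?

924

Factor 989: 989 = 23 * 43.
φ(989) = 989 · (1 − 1/23) · (1 − 1/43)
       = 989 · 924/989 = 924.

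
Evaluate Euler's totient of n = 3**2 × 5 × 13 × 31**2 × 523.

φ(294022755) = 294022755 · (1 − 1/3) · (1 − 1/5) · (1 − 1/13) · (1 − 1/31) · (1 − 1/523)
       = 294022755 · 1503360/3161535 = 139812480.

139812480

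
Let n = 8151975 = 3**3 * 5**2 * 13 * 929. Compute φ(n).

4008960

φ(3^3) = 3^2·(3−1) = 9·2 = 18.
φ(5^2) = 5^1·(5−1) = 5·4 = 20.
φ(13) = 13 − 1 = 12.
φ(929) = 929 − 1 = 928.
Multiply: 18 · 20 · 12 · 928 = 4008960.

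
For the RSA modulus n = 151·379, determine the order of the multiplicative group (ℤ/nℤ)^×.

56700

φ(151) = 151 − 1 = 150.
φ(379) = 379 − 1 = 378.
Since φ is multiplicative, φ(57229) = 150 · 378 = 56700.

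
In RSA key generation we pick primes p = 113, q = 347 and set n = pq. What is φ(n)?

For distinct primes, φ(pq) = (p−1)(q−1) = 112 × 346 = 38752.

38752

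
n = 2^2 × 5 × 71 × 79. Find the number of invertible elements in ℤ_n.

φ(112180) = 112180 · (1 − 1/2) · (1 − 1/5) · (1 − 1/71) · (1 − 1/79)
       = 112180 · 21840/56090 = 43680.

43680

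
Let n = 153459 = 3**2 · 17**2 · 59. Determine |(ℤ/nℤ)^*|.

94656

φ(3^2) = 3^2 − 3^1 = 9 − 3 = 6.
φ(17^2) = 17^2 − 17^1 = 289 − 17 = 272.
φ(59) = 59 − 1 = 58.
Since φ is multiplicative, φ(153459) = 6 · 272 · 58 = 94656.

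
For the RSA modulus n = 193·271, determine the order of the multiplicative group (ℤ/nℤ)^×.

51840

For distinct primes, φ(pq) = (p−1)(q−1) = 192 × 270 = 51840.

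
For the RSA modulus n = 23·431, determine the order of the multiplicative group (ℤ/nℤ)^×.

For distinct primes, φ(pq) = (p−1)(q−1) = 22 × 430 = 9460.

9460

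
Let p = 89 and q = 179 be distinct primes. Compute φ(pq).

φ(15931) = 15931 · (1 − 1/89) · (1 − 1/179)
       = 15931 · 15664/15931 = 15664.

15664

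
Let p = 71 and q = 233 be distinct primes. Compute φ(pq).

16240

φ(n) = (p − 1)(q − 1) = (71−1)(233−1) = 70·232 = 16240.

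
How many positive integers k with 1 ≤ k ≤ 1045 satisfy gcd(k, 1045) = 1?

720

Prime factorization: 1045 = 5 × 11 × 19.
φ(1045) = 1045 · (1 − 1/5) · (1 − 1/11) · (1 − 1/19)
       = 1045 · 720/1045 = 720.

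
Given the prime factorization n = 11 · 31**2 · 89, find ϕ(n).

φ(11) = 11 − 1 = 10.
φ(31^2) = 31^1·(31−1) = 31·30 = 930.
φ(89) = 89 − 1 = 88.
Since φ is multiplicative, φ(940819) = 10 · 930 · 88 = 818400.

818400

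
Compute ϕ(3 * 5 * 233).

φ(3) = 3 − 1 = 2.
φ(5) = 5 − 1 = 4.
φ(233) = 233 − 1 = 232.
Multiply: 2 · 4 · 232 = 1856.

1856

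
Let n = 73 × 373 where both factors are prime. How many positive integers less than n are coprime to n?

26784

For distinct primes, φ(pq) = (p−1)(q−1) = 72 × 372 = 26784.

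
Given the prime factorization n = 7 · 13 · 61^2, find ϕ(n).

263520

φ(7) = 7 − 1 = 6.
φ(13) = 13 − 1 = 12.
φ(61^2) = 61^2 − 61^1 = 3721 − 61 = 3660.
Multiply: 6 · 12 · 3660 = 263520.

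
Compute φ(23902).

10368

Prime factorization: 23902 = 2 · 17 · 19 · 37.
φ(2) = 2 − 1 = 1.
φ(17) = 17 − 1 = 16.
φ(19) = 19 − 1 = 18.
φ(37) = 37 − 1 = 36.
Since φ is multiplicative, φ(23902) = 1 · 16 · 18 · 36 = 10368.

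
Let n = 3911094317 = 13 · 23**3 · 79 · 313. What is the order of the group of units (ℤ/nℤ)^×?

φ(13) = 13 − 1 = 12.
φ(23^3) = 23^2·(23−1) = 529·22 = 11638.
φ(79) = 79 − 1 = 78.
φ(313) = 313 − 1 = 312.
φ(3911094317) = 12 × 11638 × 78 × 312 = 3398668416.

3398668416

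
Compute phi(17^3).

4624

φ(4913) = 4913 · (1 − 1/17)
       = 4913 · 16/17 = 4624.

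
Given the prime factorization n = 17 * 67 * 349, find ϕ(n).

367488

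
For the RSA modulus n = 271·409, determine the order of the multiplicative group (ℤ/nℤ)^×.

For distinct primes, φ(pq) = (p−1)(q−1) = 270 × 408 = 110160.

110160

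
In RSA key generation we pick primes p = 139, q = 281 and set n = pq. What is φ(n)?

φ(n) = (p − 1)(q − 1) = (139−1)(281−1) = 138·280 = 38640.

38640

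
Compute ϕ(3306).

1008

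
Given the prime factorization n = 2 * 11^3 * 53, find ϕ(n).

φ(2) = 2 − 1 = 1.
φ(11^3) = 11^2·(11−1) = 121·10 = 1210.
φ(53) = 53 − 1 = 52.
Since φ is multiplicative, φ(141086) = 1 · 1210 · 52 = 62920.

62920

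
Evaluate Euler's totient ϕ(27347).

27347 = 23 * 29 * 41.
φ(23) = 23 − 1 = 22.
φ(29) = 29 − 1 = 28.
φ(41) = 41 − 1 = 40.
Multiply: 22 · 28 · 40 = 24640.

24640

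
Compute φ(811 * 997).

806760

φ(811) = 811 − 1 = 810.
φ(997) = 997 − 1 = 996.
φ(808567) = 810 × 996 = 806760.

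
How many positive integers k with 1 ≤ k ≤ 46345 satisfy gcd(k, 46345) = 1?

First factor: 46345 = 5 × 13 × 23 × 31.
φ(5) = 5 − 1 = 4.
φ(13) = 13 − 1 = 12.
φ(23) = 23 − 1 = 22.
φ(31) = 31 − 1 = 30.
φ(46345) = 4 × 12 × 22 × 30 = 31680.

31680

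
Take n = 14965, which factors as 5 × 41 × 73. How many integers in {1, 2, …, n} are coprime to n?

φ(14965) = 14965 · (1 − 1/5) · (1 − 1/41) · (1 − 1/73)
       = 14965 · 11520/14965 = 11520.

11520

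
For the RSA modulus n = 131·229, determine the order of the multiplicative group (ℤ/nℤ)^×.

φ(131) = 131 − 1 = 130.
φ(229) = 229 − 1 = 228.
Multiply: 130 · 228 = 29640.

29640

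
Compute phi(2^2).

φ(2^2) = 2^1·(2−1) = 2·1 = 2.

2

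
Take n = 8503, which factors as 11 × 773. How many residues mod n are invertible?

φ(8503) = 8503 · (1 − 1/11) · (1 − 1/773)
       = 8503 · 7720/8503 = 7720.

7720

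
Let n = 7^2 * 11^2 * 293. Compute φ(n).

φ(1737197) = 1737197 · (1 − 1/7) · (1 − 1/11) · (1 − 1/293)
       = 1737197 · 17520/22561 = 1349040.

1349040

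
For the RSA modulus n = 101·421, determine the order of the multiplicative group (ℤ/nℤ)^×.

42000

For distinct primes, φ(pq) = (p−1)(q−1) = 100 × 420 = 42000.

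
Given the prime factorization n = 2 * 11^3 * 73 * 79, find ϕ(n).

6795360

φ(15351754) = 15351754 · (1 − 1/2) · (1 − 1/11) · (1 − 1/73) · (1 − 1/79)
       = 15351754 · 56160/126874 = 6795360.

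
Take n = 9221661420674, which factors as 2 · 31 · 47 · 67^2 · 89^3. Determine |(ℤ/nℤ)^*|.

4253637833280

φ(2) = 2 − 1 = 1.
φ(31) = 31 − 1 = 30.
φ(47) = 47 − 1 = 46.
φ(67^2) = 67^1·(67−1) = 67·66 = 4422.
φ(89^3) = 89^2·(89−1) = 7921·88 = 697048.
Since φ is multiplicative, φ(9221661420674) = 1 · 30 · 46 · 4422 · 697048 = 4253637833280.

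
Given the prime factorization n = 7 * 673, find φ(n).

φ(7) = 7 − 1 = 6.
φ(673) = 673 − 1 = 672.
φ(4711) = 6 × 672 = 4032.

4032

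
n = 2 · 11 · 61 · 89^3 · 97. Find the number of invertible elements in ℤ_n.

φ(91768634606) = 91768634606 · (1 − 1/2) · (1 − 1/11) · (1 − 1/61) · (1 − 1/89) · (1 − 1/97)
       = 91768634606 · 5068800/11585486 = 40149964800.

40149964800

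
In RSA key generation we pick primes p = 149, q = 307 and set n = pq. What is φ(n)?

45288

φ(149) = 149 − 1 = 148.
φ(307) = 307 − 1 = 306.
φ(45743) = 148 × 306 = 45288.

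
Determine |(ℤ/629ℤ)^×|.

576

First factor: 629 = 17 · 37.
φ(17) = 17 − 1 = 16.
φ(37) = 37 − 1 = 36.
Since φ is multiplicative, φ(629) = 16 · 36 = 576.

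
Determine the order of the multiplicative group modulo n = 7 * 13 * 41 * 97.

φ(361907) = 361907 · (1 − 1/7) · (1 − 1/13) · (1 − 1/41) · (1 − 1/97)
       = 361907 · 276480/361907 = 276480.

276480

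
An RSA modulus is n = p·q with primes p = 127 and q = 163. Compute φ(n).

φ(pq) = (p−1)(q−1) = 126 · 162 = 20412.

20412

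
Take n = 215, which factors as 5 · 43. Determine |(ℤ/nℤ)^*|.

φ(5) = 5 − 1 = 4.
φ(43) = 43 − 1 = 42.
Multiply: 4 · 42 = 168.

168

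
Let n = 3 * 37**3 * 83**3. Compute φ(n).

55680866064

φ(3) = 3 − 1 = 2.
φ(37^3) = 37^2·(37−1) = 1369·36 = 49284.
φ(83^3) = 83^2·(83−1) = 6889·82 = 564898.
Multiply: 2 · 49284 · 564898 = 55680866064.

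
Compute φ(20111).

14976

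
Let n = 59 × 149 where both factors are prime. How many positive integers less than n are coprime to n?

8584

φ(n) = (p − 1)(q − 1) = (59−1)(149−1) = 58·148 = 8584.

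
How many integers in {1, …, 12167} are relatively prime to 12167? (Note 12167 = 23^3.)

11638

φ(12167) = 12167 · (1 − 1/23)
       = 12167 · 22/23 = 11638.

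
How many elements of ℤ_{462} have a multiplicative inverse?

120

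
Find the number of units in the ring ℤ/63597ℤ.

37632

Factor 63597: 63597 = 3 · 17 · 29 · 43.
φ(3) = 3 − 1 = 2.
φ(17) = 17 − 1 = 16.
φ(29) = 29 − 1 = 28.
φ(43) = 43 − 1 = 42.
φ(63597) = 2 × 16 × 28 × 42 = 37632.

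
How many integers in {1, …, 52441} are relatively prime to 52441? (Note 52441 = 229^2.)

φ(229^2) = 229^2 − 229^1 = 52441 − 229 = 52212.

52212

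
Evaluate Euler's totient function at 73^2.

φ(73^2) = 73^1·(73−1) = 73·72 = 5256.

5256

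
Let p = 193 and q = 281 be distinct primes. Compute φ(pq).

53760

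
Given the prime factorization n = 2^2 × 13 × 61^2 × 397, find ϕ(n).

34784640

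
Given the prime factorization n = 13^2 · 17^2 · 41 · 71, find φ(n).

118809600

φ(13^2) = 13^2 − 13^1 = 169 − 13 = 156.
φ(17^2) = 17^2 − 17^1 = 289 − 17 = 272.
φ(41) = 41 − 1 = 40.
φ(71) = 71 − 1 = 70.
Since φ is multiplicative, φ(142176151) = 156 · 272 · 40 · 70 = 118809600.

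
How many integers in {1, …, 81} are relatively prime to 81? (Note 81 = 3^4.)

φ(3^4) = 3^3·(3−1) = 27·2 = 54.

54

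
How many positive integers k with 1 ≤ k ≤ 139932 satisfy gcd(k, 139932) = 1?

41184

Factor 139932: 139932 = 2^2 · 3^2 · 13^2 · 23.
φ(2^2) = 2^2 − 2^1 = 4 − 2 = 2.
φ(3^2) = 3^1·(3−1) = 3·2 = 6.
φ(13^2) = 13^1·(13−1) = 13·12 = 156.
φ(23) = 23 − 1 = 22.
Multiply: 2 · 6 · 156 · 22 = 41184.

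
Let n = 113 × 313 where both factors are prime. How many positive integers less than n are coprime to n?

34944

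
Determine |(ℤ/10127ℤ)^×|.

Prime factorization: 10127 = 13 × 19 × 41.
φ(13) = 13 − 1 = 12.
φ(19) = 19 − 1 = 18.
φ(41) = 41 − 1 = 40.
Multiply: 12 · 18 · 40 = 8640.

8640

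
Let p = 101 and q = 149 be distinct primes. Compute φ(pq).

14800

For distinct primes, φ(pq) = (p−1)(q−1) = 100 × 148 = 14800.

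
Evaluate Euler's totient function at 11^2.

110

φ(121) = 121 · (1 − 1/11)
       = 121 · 10/11 = 110.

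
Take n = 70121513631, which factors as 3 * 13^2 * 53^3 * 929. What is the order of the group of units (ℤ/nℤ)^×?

φ(3) = 3 − 1 = 2.
φ(13^2) = 13^2 − 13^1 = 169 − 13 = 156.
φ(53^3) = 53^2·(53−1) = 2809·52 = 146068.
φ(929) = 929 − 1 = 928.
Since φ is multiplicative, φ(70121513631) = 2 · 156 · 146068 · 928 = 42291944448.

42291944448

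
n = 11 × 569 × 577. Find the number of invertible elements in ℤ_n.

3271680

φ(11) = 11 − 1 = 10.
φ(569) = 569 − 1 = 568.
φ(577) = 577 − 1 = 576.
Since φ is multiplicative, φ(3611443) = 10 · 568 · 576 = 3271680.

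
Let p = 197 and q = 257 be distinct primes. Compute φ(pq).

50176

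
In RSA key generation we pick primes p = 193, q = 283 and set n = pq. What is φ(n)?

φ(54619) = 54619 · (1 − 1/193) · (1 − 1/283)
       = 54619 · 54144/54619 = 54144.

54144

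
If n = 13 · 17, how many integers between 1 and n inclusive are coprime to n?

192

φ(221) = 221 · (1 − 1/13) · (1 − 1/17)
       = 221 · 192/221 = 192.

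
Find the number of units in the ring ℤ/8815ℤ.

6720

Factor 8815: 8815 = 5 × 41 × 43.
φ(5) = 5 − 1 = 4.
φ(41) = 41 − 1 = 40.
φ(43) = 43 − 1 = 42.
Since φ is multiplicative, φ(8815) = 4 · 40 · 42 = 6720.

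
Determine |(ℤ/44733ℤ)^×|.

25920

First factor: 44733 = 3 · 13 · 31 · 37.
φ(3) = 3 − 1 = 2.
φ(13) = 13 − 1 = 12.
φ(31) = 31 − 1 = 30.
φ(37) = 37 − 1 = 36.
Since φ is multiplicative, φ(44733) = 2 · 12 · 30 · 36 = 25920.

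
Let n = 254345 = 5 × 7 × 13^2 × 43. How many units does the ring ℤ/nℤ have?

φ(5) = 5 − 1 = 4.
φ(7) = 7 − 1 = 6.
φ(13^2) = 13^2 − 13^1 = 169 − 13 = 156.
φ(43) = 43 − 1 = 42.
Multiply: 4 · 6 · 156 · 42 = 157248.

157248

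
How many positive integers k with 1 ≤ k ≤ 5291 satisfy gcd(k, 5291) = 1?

First factor: 5291 = 11 · 13 · 37.
φ(11) = 11 − 1 = 10.
φ(13) = 13 − 1 = 12.
φ(37) = 37 − 1 = 36.
Since φ is multiplicative, φ(5291) = 10 · 12 · 36 = 4320.

4320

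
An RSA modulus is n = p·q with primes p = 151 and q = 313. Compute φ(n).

46800

φ(pq) = (p−1)(q−1) = 150 · 312 = 46800.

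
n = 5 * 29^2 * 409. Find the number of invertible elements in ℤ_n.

1325184

φ(1719845) = 1719845 · (1 − 1/5) · (1 − 1/29) · (1 − 1/409)
       = 1719845 · 45696/59305 = 1325184.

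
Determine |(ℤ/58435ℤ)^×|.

First factor: 58435 = 5 · 13 · 29 · 31.
φ(5) = 5 − 1 = 4.
φ(13) = 13 − 1 = 12.
φ(29) = 29 − 1 = 28.
φ(31) = 31 − 1 = 30.
Multiply: 4 · 12 · 28 · 30 = 40320.

40320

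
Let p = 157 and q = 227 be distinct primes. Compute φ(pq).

φ(157) = 157 − 1 = 156.
φ(227) = 227 − 1 = 226.
Since φ is multiplicative, φ(35639) = 156 · 226 = 35256.

35256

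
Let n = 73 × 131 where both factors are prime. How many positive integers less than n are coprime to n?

φ(73) = 73 − 1 = 72.
φ(131) = 131 − 1 = 130.
Multiply: 72 · 130 = 9360.

9360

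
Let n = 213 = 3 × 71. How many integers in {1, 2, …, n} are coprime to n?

140

φ(213) = 213 · (1 − 1/3) · (1 − 1/71)
       = 213 · 140/213 = 140.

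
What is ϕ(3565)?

Prime factorization: 3565 = 5 · 23 · 31.
φ(3565) = 3565 · (1 − 1/5) · (1 − 1/23) · (1 − 1/31)
       = 3565 · 2640/3565 = 2640.

2640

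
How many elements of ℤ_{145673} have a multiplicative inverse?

Factor 145673: 145673 = 11 * 17 * 19 * 41.
φ(11) = 11 − 1 = 10.
φ(17) = 17 − 1 = 16.
φ(19) = 19 − 1 = 18.
φ(41) = 41 − 1 = 40.
φ(145673) = 10 × 16 × 18 × 40 = 115200.

115200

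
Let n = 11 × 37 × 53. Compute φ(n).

18720

φ(11) = 11 − 1 = 10.
φ(37) = 37 − 1 = 36.
φ(53) = 53 − 1 = 52.
Since φ is multiplicative, φ(21571) = 10 · 36 · 52 = 18720.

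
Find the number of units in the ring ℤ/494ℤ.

Prime factorization: 494 = 2 · 13 · 19.
φ(2) = 2 − 1 = 1.
φ(13) = 13 − 1 = 12.
φ(19) = 19 − 1 = 18.
Since φ is multiplicative, φ(494) = 1 · 12 · 18 = 216.

216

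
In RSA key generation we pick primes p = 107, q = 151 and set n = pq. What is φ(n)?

φ(16157) = 16157 · (1 − 1/107) · (1 − 1/151)
       = 16157 · 15900/16157 = 15900.

15900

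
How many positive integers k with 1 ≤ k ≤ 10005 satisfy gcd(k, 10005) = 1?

10005 = 3 · 5 · 23 · 29.
φ(10005) = 10005 · (1 − 1/3) · (1 − 1/5) · (1 − 1/23) · (1 − 1/29)
       = 10005 · 4928/10005 = 4928.

4928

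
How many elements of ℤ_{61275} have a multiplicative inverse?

First factor: 61275 = 3 * 5**2 * 19 * 43.
φ(3) = 3 − 1 = 2.
φ(5^2) = 5^2 − 5^1 = 25 − 5 = 20.
φ(19) = 19 − 1 = 18.
φ(43) = 43 − 1 = 42.
Multiply: 2 · 20 · 18 · 42 = 30240.

30240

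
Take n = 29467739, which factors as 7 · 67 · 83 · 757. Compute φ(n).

φ(29467739) = 29467739 · (1 − 1/7) · (1 − 1/67) · (1 − 1/83) · (1 − 1/757)
       = 29467739 · 24548832/29467739 = 24548832.

24548832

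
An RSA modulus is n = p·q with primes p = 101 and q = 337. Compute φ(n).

φ(34037) = 34037 · (1 − 1/101) · (1 − 1/337)
       = 34037 · 33600/34037 = 33600.

33600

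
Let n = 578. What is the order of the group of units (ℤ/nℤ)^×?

272

First factor: 578 = 2 · 17^2.
φ(2) = 2 − 1 = 1.
φ(17^2) = 17^1·(17−1) = 17·16 = 272.
Since φ is multiplicative, φ(578) = 1 · 272 = 272.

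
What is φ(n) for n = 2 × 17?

φ(2) = 2 − 1 = 1.
φ(17) = 17 − 1 = 16.
φ(34) = 1 × 16 = 16.

16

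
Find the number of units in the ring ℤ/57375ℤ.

28800

Factor 57375: 57375 = 3^3 × 5^3 × 17.
φ(57375) = 57375 · (1 − 1/3) · (1 − 1/5) · (1 − 1/17)
       = 57375 · 128/255 = 28800.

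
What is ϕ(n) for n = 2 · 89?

88

φ(2) = 2 − 1 = 1.
φ(89) = 89 − 1 = 88.
Since φ is multiplicative, φ(178) = 1 · 88 = 88.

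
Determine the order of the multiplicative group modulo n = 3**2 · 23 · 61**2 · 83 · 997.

39457376640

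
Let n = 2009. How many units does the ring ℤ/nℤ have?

Prime factorization: 2009 = 7^2 · 41.
φ(7^2) = 7^2 − 7^1 = 49 − 7 = 42.
φ(41) = 41 − 1 = 40.
Since φ is multiplicative, φ(2009) = 42 · 40 = 1680.

1680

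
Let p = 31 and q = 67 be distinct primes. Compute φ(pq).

1980

For distinct primes, φ(pq) = (p−1)(q−1) = 30 × 66 = 1980.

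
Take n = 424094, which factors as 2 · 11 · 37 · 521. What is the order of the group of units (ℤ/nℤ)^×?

φ(424094) = 424094 · (1 − 1/2) · (1 − 1/11) · (1 − 1/37) · (1 − 1/521)
       = 424094 · 187200/424094 = 187200.

187200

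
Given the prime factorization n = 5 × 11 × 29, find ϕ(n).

1120

φ(1595) = 1595 · (1 − 1/5) · (1 − 1/11) · (1 − 1/29)
       = 1595 · 1120/1595 = 1120.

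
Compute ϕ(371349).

217800

Prime factorization: 371349 = 3^2 * 11^3 * 31.
φ(371349) = 371349 · (1 − 1/3) · (1 − 1/11) · (1 − 1/31)
       = 371349 · 600/1023 = 217800.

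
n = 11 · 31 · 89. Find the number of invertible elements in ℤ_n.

φ(30349) = 30349 · (1 − 1/11) · (1 − 1/31) · (1 − 1/89)
       = 30349 · 26400/30349 = 26400.

26400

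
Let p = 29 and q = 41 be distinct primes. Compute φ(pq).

φ(pq) = (p−1)(q−1) = 28 · 40 = 1120.

1120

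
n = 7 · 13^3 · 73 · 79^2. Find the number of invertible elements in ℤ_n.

5398503552

φ(7006564747) = 7006564747 · (1 − 1/7) · (1 − 1/13) · (1 − 1/73) · (1 − 1/79)
       = 7006564747 · 404352/524797 = 5398503552.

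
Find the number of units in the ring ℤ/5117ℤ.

5117 = 7 · 17 · 43.
φ(5117) = 5117 · (1 − 1/7) · (1 − 1/17) · (1 − 1/43)
       = 5117 · 4032/5117 = 4032.

4032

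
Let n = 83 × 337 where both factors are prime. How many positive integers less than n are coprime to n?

27552

φ(pq) = (p−1)(q−1) = 82 · 336 = 27552.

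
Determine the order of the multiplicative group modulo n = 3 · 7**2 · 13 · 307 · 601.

φ(352592877) = 352592877 · (1 − 1/3) · (1 − 1/7) · (1 − 1/13) · (1 − 1/307) · (1 − 1/601)
       = 352592877 · 26438400/50370411 = 185068800.

185068800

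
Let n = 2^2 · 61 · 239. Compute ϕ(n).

φ(2^2) = 2^2 − 2^1 = 4 − 2 = 2.
φ(61) = 61 − 1 = 60.
φ(239) = 239 − 1 = 238.
φ(58316) = 2 × 60 × 238 = 28560.

28560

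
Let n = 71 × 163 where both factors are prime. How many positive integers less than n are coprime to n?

For distinct primes, φ(pq) = (p−1)(q−1) = 70 × 162 = 11340.

11340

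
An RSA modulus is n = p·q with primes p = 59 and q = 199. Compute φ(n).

11484

φ(n) = (p − 1)(q − 1) = (59−1)(199−1) = 58·198 = 11484.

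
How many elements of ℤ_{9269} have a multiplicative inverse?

7920

First factor: 9269 = 13 · 23 · 31.
φ(9269) = 9269 · (1 − 1/13) · (1 − 1/23) · (1 − 1/31)
       = 9269 · 7920/9269 = 7920.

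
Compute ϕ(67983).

40320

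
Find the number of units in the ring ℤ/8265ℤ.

4032

Factor 8265: 8265 = 3 · 5 · 19 · 29.
φ(3) = 3 − 1 = 2.
φ(5) = 5 − 1 = 4.
φ(19) = 19 − 1 = 18.
φ(29) = 29 − 1 = 28.
Multiply: 2 · 4 · 18 · 28 = 4032.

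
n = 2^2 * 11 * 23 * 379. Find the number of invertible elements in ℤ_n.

166320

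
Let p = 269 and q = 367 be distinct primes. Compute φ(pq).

98088

φ(n) = (p − 1)(q − 1) = (269−1)(367−1) = 268·366 = 98088.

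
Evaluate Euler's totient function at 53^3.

146068

φ(53^3) = 53^2·(53−1) = 2809·52 = 146068.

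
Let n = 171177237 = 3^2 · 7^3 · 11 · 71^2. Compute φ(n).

87670800

φ(3^2) = 3^1·(3−1) = 3·2 = 6.
φ(7^3) = 7^3 − 7^2 = 343 − 49 = 294.
φ(11) = 11 − 1 = 10.
φ(71^2) = 71^1·(71−1) = 71·70 = 4970.
Multiply: 6 · 294 · 10 · 4970 = 87670800.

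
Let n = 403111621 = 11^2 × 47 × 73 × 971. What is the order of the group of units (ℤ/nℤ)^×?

φ(11^2) = 11^2 − 11^1 = 121 − 11 = 110.
φ(47) = 47 − 1 = 46.
φ(73) = 73 − 1 = 72.
φ(971) = 971 − 1 = 970.
φ(403111621) = 110 × 46 × 72 × 970 = 353390400.

353390400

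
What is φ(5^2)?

φ(25) = 25 · (1 − 1/5)
       = 25 · 4/5 = 20.

20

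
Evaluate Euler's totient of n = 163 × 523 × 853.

φ(72717397) = 72717397 · (1 − 1/163) · (1 − 1/523) · (1 − 1/853)
       = 72717397 · 72048528/72717397 = 72048528.

72048528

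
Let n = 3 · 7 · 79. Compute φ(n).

φ(3) = 3 − 1 = 2.
φ(7) = 7 − 1 = 6.
φ(79) = 79 − 1 = 78.
Multiply: 2 · 6 · 78 = 936.

936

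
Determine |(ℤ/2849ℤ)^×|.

Prime factorization: 2849 = 7 * 11 * 37.
φ(2849) = 2849 · (1 − 1/7) · (1 − 1/11) · (1 − 1/37)
       = 2849 · 2160/2849 = 2160.

2160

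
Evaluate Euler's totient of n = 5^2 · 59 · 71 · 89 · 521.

3715712000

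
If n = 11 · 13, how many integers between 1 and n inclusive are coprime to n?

φ(143) = 143 · (1 − 1/11) · (1 − 1/13)
       = 143 · 120/143 = 120.

120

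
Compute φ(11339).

11339 = 17 × 23 × 29.
φ(11339) = 11339 · (1 − 1/17) · (1 − 1/23) · (1 − 1/29)
       = 11339 · 9856/11339 = 9856.

9856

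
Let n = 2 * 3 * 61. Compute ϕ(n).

120

φ(366) = 366 · (1 − 1/2) · (1 − 1/3) · (1 − 1/61)
       = 366 · 120/366 = 120.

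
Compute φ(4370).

1584

First factor: 4370 = 2 · 5 · 19 · 23.
φ(2) = 2 − 1 = 1.
φ(5) = 5 − 1 = 4.
φ(19) = 19 − 1 = 18.
φ(23) = 23 − 1 = 22.
Since φ is multiplicative, φ(4370) = 1 · 4 · 18 · 22 = 1584.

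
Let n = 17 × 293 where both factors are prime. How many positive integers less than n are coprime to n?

4672

φ(17) = 17 − 1 = 16.
φ(293) = 293 − 1 = 292.
Since φ is multiplicative, φ(4981) = 16 · 292 = 4672.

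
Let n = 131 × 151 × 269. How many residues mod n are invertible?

5226000

φ(131) = 131 − 1 = 130.
φ(151) = 151 − 1 = 150.
φ(269) = 269 − 1 = 268.
Since φ is multiplicative, φ(5321089) = 130 · 150 · 268 = 5226000.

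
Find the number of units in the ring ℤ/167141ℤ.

144144

Factor 167141: 167141 = 13**2 × 23 × 43.
φ(13^2) = 13^2 − 13^1 = 169 − 13 = 156.
φ(23) = 23 − 1 = 22.
φ(43) = 43 − 1 = 42.
Multiply: 156 · 22 · 42 = 144144.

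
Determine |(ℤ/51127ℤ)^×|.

Prime factorization: 51127 = 29 · 41 · 43.
φ(51127) = 51127 · (1 − 1/29) · (1 − 1/41) · (1 − 1/43)
       = 51127 · 47040/51127 = 47040.

47040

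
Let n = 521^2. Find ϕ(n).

270920

φ(271441) = 271441 · (1 − 1/521)
       = 271441 · 520/521 = 270920.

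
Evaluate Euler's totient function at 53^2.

2756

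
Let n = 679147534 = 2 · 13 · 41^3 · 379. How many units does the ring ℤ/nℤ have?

305000640

φ(2) = 2 − 1 = 1.
φ(13) = 13 − 1 = 12.
φ(41^3) = 41^3 − 41^2 = 68921 − 1681 = 67240.
φ(379) = 379 − 1 = 378.
Multiply: 1 · 12 · 67240 · 378 = 305000640.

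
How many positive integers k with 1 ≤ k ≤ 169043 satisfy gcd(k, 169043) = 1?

129600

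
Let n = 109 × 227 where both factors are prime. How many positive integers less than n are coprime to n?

For distinct primes, φ(pq) = (p−1)(q−1) = 108 × 226 = 24408.

24408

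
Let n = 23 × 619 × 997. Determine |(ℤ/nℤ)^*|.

13541616

φ(23) = 23 − 1 = 22.
φ(619) = 619 − 1 = 618.
φ(997) = 997 − 1 = 996.
Multiply: 22 · 618 · 996 = 13541616.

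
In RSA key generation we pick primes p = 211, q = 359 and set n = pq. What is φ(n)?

φ(211) = 211 − 1 = 210.
φ(359) = 359 − 1 = 358.
Multiply: 210 · 358 = 75180.

75180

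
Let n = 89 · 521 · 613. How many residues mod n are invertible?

28005120

φ(28424197) = 28424197 · (1 − 1/89) · (1 − 1/521) · (1 − 1/613)
       = 28424197 · 28005120/28424197 = 28005120.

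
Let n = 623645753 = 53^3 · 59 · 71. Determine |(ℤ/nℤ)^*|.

593036080

φ(623645753) = 623645753 · (1 − 1/53) · (1 − 1/59) · (1 − 1/71)
       = 623645753 · 211120/222017 = 593036080.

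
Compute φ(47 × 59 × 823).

φ(47) = 47 − 1 = 46.
φ(59) = 59 − 1 = 58.
φ(823) = 823 − 1 = 822.
Since φ is multiplicative, φ(2282179) = 46 · 58 · 822 = 2193096.

2193096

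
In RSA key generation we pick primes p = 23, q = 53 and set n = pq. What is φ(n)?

1144

φ(pq) = (p−1)(q−1) = 22 · 52 = 1144.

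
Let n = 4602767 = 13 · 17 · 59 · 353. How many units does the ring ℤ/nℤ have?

φ(4602767) = 4602767 · (1 − 1/13) · (1 − 1/17) · (1 − 1/59) · (1 − 1/353)
       = 4602767 · 3919872/4602767 = 3919872.

3919872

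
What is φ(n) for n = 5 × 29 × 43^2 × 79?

15777216

φ(5) = 5 − 1 = 4.
φ(29) = 29 − 1 = 28.
φ(43^2) = 43^2 − 43^1 = 1849 − 43 = 1806.
φ(79) = 79 − 1 = 78.
φ(21180295) = 4 × 28 × 1806 × 78 = 15777216.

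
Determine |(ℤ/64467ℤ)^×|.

36288

64467 = 3^2 · 13 · 19 · 29.
φ(3^2) = 3^1·(3−1) = 3·2 = 6.
φ(13) = 13 − 1 = 12.
φ(19) = 19 − 1 = 18.
φ(29) = 29 − 1 = 28.
φ(64467) = 6 × 12 × 18 × 28 = 36288.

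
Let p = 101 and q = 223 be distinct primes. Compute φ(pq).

For distinct primes, φ(pq) = (p−1)(q−1) = 100 × 222 = 22200.

22200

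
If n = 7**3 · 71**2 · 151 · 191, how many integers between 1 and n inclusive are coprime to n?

41643630000

φ(49867905983) = 49867905983 · (1 − 1/7) · (1 − 1/71) · (1 − 1/151) · (1 − 1/191)
       = 49867905983 · 11970000/14333977 = 41643630000.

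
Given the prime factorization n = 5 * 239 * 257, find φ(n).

243712

φ(307115) = 307115 · (1 − 1/5) · (1 − 1/239) · (1 − 1/257)
       = 307115 · 243712/307115 = 243712.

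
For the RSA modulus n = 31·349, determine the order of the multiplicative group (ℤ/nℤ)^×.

For distinct primes, φ(pq) = (p−1)(q−1) = 30 × 348 = 10440.

10440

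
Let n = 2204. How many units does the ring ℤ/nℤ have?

Prime factorization: 2204 = 2**2 · 19 · 29.
φ(2204) = 2204 · (1 − 1/2) · (1 − 1/19) · (1 − 1/29)
       = 2204 · 504/1102 = 1008.

1008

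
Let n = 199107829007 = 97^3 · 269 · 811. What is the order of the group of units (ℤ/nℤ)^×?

196080549120

φ(97^3) = 97^3 − 97^2 = 912673 − 9409 = 903264.
φ(269) = 269 − 1 = 268.
φ(811) = 811 − 1 = 810.
φ(199107829007) = 903264 × 268 × 810 = 196080549120.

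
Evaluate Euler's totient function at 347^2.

120062

φ(347^2) = 347^2 − 347^1 = 120409 − 347 = 120062.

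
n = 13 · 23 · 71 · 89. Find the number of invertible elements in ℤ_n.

1626240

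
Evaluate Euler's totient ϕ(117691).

117691 = 7 * 17 * 23 * 43.
φ(117691) = 117691 · (1 − 1/7) · (1 − 1/17) · (1 − 1/23) · (1 − 1/43)
       = 117691 · 88704/117691 = 88704.

88704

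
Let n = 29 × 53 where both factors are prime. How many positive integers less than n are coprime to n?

1456

For distinct primes, φ(pq) = (p−1)(q−1) = 28 × 52 = 1456.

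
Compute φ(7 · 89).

528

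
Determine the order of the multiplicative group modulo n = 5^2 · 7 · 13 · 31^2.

1339200

φ(5^2) = 5^1·(5−1) = 5·4 = 20.
φ(7) = 7 − 1 = 6.
φ(13) = 13 − 1 = 12.
φ(31^2) = 31^1·(31−1) = 31·30 = 930.
φ(2186275) = 20 × 6 × 12 × 930 = 1339200.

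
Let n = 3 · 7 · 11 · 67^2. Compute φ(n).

530640

φ(1036959) = 1036959 · (1 − 1/3) · (1 − 1/7) · (1 − 1/11) · (1 − 1/67)
       = 1036959 · 7920/15477 = 530640.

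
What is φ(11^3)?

1210

φ(11^3) = 11^3 − 11^2 = 1331 − 121 = 1210.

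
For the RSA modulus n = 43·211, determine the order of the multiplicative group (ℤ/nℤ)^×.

For distinct primes, φ(pq) = (p−1)(q−1) = 42 × 210 = 8820.

8820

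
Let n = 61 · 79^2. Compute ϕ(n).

φ(61) = 61 − 1 = 60.
φ(79^2) = 79^1·(79−1) = 79·78 = 6162.
φ(380701) = 60 × 6162 = 369720.

369720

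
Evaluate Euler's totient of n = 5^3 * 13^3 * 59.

11762400

φ(5^3) = 5^2·(5−1) = 25·4 = 100.
φ(13^3) = 13^3 − 13^2 = 2197 − 169 = 2028.
φ(59) = 59 − 1 = 58.
Multiply: 100 · 2028 · 58 = 11762400.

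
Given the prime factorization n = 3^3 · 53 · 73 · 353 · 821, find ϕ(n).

19452026880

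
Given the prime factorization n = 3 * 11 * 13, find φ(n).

240

φ(429) = 429 · (1 − 1/3) · (1 − 1/11) · (1 − 1/13)
       = 429 · 240/429 = 240.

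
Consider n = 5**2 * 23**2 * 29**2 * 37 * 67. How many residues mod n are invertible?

φ(27571995775) = 27571995775 · (1 − 1/5) · (1 − 1/23) · (1 − 1/29) · (1 − 1/37) · (1 − 1/67)
       = 27571995775 · 5854464/8267465 = 19524637440.

19524637440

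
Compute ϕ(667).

616

First factor: 667 = 23 * 29.
φ(667) = 667 · (1 − 1/23) · (1 − 1/29)
       = 667 · 616/667 = 616.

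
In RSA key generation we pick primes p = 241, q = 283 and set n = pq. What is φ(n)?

67680

φ(n) = (p − 1)(q − 1) = (241−1)(283−1) = 240·282 = 67680.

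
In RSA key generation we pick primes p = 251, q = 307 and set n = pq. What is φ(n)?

76500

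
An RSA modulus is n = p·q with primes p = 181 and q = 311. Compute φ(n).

φ(56291) = 56291 · (1 − 1/181) · (1 − 1/311)
       = 56291 · 55800/56291 = 55800.

55800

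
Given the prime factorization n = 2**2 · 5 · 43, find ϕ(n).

336

φ(2^2) = 2^1·(2−1) = 2·1 = 2.
φ(5) = 5 − 1 = 4.
φ(43) = 43 − 1 = 42.
φ(860) = 2 × 4 × 42 = 336.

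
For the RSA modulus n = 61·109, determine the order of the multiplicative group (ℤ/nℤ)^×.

6480

For distinct primes, φ(pq) = (p−1)(q−1) = 60 × 108 = 6480.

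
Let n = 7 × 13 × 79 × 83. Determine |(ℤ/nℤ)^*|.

460512

φ(7) = 7 − 1 = 6.
φ(13) = 13 − 1 = 12.
φ(79) = 79 − 1 = 78.
φ(83) = 83 − 1 = 82.
φ(596687) = 6 × 12 × 78 × 82 = 460512.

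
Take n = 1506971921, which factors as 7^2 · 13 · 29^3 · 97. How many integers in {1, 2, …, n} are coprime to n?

1139346432

φ(1506971921) = 1506971921 · (1 − 1/7) · (1 − 1/13) · (1 − 1/29) · (1 − 1/97)
       = 1506971921 · 193536/255983 = 1139346432.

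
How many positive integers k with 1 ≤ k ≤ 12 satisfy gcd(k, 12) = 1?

Prime factorization: 12 = 2^2 · 3.
φ(12) = 12 · (1 − 1/2) · (1 − 1/3)
       = 12 · 2/6 = 4.

4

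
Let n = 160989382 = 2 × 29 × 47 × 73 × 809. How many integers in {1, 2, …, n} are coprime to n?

74930688

φ(2) = 2 − 1 = 1.
φ(29) = 29 − 1 = 28.
φ(47) = 47 − 1 = 46.
φ(73) = 73 − 1 = 72.
φ(809) = 809 − 1 = 808.
Multiply: 1 · 28 · 46 · 72 · 808 = 74930688.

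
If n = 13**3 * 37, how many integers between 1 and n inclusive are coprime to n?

73008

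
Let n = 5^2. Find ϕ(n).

20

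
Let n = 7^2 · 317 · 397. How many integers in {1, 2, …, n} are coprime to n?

φ(6166601) = 6166601 · (1 − 1/7) · (1 − 1/317) · (1 − 1/397)
       = 6166601 · 750816/880943 = 5255712.

5255712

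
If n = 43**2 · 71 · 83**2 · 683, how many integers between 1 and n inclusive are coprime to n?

φ(617692244173) = 617692244173 · (1 − 1/43) · (1 − 1/71) · (1 − 1/83) · (1 − 1/683)
       = 617692244173 · 164416560/173071517 = 586802702640.

586802702640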